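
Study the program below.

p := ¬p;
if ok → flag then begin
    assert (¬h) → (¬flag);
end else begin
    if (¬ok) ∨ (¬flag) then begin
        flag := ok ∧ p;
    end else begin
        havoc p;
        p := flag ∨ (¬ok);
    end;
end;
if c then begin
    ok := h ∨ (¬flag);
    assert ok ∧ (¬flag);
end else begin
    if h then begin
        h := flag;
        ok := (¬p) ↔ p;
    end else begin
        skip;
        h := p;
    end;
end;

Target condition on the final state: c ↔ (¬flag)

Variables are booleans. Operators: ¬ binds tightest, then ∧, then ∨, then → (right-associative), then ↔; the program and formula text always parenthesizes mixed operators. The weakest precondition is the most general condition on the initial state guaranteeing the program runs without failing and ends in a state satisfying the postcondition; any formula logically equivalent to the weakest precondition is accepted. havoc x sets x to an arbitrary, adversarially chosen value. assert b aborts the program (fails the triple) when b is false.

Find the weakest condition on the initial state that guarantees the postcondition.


Working backward. After the program, c ↔ (¬flag) must hold.
Then branch requires (h ∨ (¬flag)) ∧ (¬flag) ∧ (c ↔ (¬flag)); else branch requires (h → (c ↔ (¬flag))) ∧ ((¬h) → (c ↔ (¬flag))).
Before the if: (c → ((h ∨ (¬flag)) ∧ (¬flag) ∧ (c ↔ (¬flag)))) ∧ ((¬c) → ((h → (c ↔ (¬flag))) ∧ ((¬h) → (c ↔ (¬flag)))))
Then branch requires ((¬h) → (¬flag)) ∧ (c → ((h ∨ (¬flag)) ∧ (¬flag) ∧ (c ↔ (¬flag)))) ∧ ((¬c) → ((h → (c ↔ (¬flag))) ∧ ((¬h) → (c ↔ (¬flag))))); else branch requires (((¬ok) ∨ (¬flag)) → ((c → ((h ∨ (¬(ok ∧ p))) ∧ (¬(ok ∧ p)) ∧ (c ↔ (¬(ok ∧ p))))) ∧ ((¬c) → ((h → (c ↔ (¬(ok ∧ p)))) ∧ ((¬h) → (c ↔ (¬(ok ∧ p)))))))) ∧ ((¬((¬ok) ∨ (¬flag))) → ((c → ((h ∨ (¬flag)) ∧ (¬flag) ∧ (c ↔ (¬flag)))) ∧ ((¬c) → ((h → (c ↔ (¬flag))) ∧ ((¬h) → (c ↔ (¬flag))))))).
Before the if: ((ok → flag) → (((¬h) → (¬flag)) ∧ (c → ((h ∨ (¬flag)) ∧ (¬flag) ∧ (c ↔ (¬flag)))) ∧ ((¬c) → ((h → (c ↔ (¬flag))) ∧ ((¬h) → (c ↔ (¬flag))))))) ∧ ((¬(ok → flag)) → ((((¬ok) ∨ (¬flag)) → ((c → ((h ∨ (¬(ok ∧ p))) ∧ (¬(ok ∧ p)) ∧ (c ↔ (¬(ok ∧ p))))) ∧ ((¬c) → ((h → (c ↔ (¬(ok ∧ p)))) ∧ ((¬h) → (c ↔ (¬(ok ∧ p)))))))) ∧ ((¬((¬ok) ∨ (¬flag))) → ((c → ((h ∨ (¬flag)) ∧ (¬flag) ∧ (c ↔ (¬flag)))) ∧ ((¬c) → ((h → (c ↔ (¬flag))) ∧ ((¬h) → (c ↔ (¬flag)))))))))
Before p := ¬p: ((ok → flag) → (((¬h) → (¬flag)) ∧ (c → ((h ∨ (¬flag)) ∧ (¬flag) ∧ (c ↔ (¬flag)))) ∧ ((¬c) → ((h → (c ↔ (¬flag))) ∧ ((¬h) → (c ↔ (¬flag))))))) ∧ ((¬(ok → flag)) → ((((¬ok) ∨ (¬flag)) → ((c → ((h ∨ (¬(ok ∧ (¬p)))) ∧ (¬(ok ∧ (¬p))) ∧ (c ↔ (¬(ok ∧ (¬p)))))) ∧ ((¬c) → ((h → (c ↔ (¬(ok ∧ (¬p))))) ∧ ((¬h) → (c ↔ (¬(ok ∧ (¬p))))))))) ∧ ((¬((¬ok) ∨ (¬flag))) → ((c → ((h ∨ (¬flag)) ∧ (¬flag) ∧ (c ↔ (¬flag)))) ∧ ((¬c) → ((h → (c ↔ (¬flag))) ∧ ((¬h) → (c ↔ (¬flag)))))))))
Answer: WP = ((ok → flag) → (((¬h) → (¬flag)) ∧ (c → ((h ∨ (¬flag)) ∧ (¬flag) ∧ (c ↔ (¬flag)))) ∧ ((¬c) → ((h → (c ↔ (¬flag))) ∧ ((¬h) → (c ↔ (¬flag))))))) ∧ ((¬(ok → flag)) → ((((¬ok) ∨ (¬flag)) → ((c → ((h ∨ (¬(ok ∧ (¬p)))) ∧ (¬(ok ∧ (¬p))) ∧ (c ↔ (¬(ok ∧ (¬p)))))) ∧ ((¬c) → ((h → (c ↔ (¬(ok ∧ (¬p))))) ∧ ((¬h) → (c ↔ (¬(ok ∧ (¬p))))))))) ∧ ((¬((¬ok) ∨ (¬flag))) → ((c → ((h ∨ (¬flag)) ∧ (¬flag) ∧ (c ↔ (¬flag)))) ∧ ((¬c) → ((h → (c ↔ (¬flag))) ∧ ((¬h) → (c ↔ (¬flag)))))))))


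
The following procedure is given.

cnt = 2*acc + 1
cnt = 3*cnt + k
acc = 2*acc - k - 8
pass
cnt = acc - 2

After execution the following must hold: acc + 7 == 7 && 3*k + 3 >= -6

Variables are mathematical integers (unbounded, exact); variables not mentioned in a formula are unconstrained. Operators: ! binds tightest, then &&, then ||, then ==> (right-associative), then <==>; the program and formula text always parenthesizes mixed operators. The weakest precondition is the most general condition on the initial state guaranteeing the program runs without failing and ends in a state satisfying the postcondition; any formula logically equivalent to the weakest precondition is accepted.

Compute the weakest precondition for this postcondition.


Working backward. After the program, the postcondition acc + 7 == 7 && 3*k + 3 >= -6 must hold; in canonical form it is acc == 0 && 3*k >= -9.
Before cnt := acc - 2: acc == 0 && 3*k >= -9
Before skip: acc == 0 && 3*k >= -9
Before acc := 2*acc - k - 8: 2*acc == k + 8 && 3*k >= -9
Before cnt := 3*cnt + k: 2*acc == k + 8 && 3*k >= -9
Before cnt := 2*acc + 1: 2*acc == k + 8 && 3*k >= -9
Answer: WP = 2*acc == k + 8 && 3*k >= -9


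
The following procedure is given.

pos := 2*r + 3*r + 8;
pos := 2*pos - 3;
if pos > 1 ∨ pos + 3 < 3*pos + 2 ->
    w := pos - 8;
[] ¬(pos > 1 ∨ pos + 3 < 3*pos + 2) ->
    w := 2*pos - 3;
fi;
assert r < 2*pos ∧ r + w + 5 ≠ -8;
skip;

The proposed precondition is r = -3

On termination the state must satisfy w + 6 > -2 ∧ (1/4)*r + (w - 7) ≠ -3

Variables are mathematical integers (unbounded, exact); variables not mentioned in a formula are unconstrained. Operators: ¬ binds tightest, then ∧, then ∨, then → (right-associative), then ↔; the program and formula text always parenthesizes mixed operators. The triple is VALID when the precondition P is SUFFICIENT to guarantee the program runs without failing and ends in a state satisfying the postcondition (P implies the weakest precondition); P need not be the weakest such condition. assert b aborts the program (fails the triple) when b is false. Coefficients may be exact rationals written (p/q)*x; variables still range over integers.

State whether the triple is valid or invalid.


Working backward. After the program, the postcondition w + 6 > -2 ∧ (1/4)*r + (w - 7) ≠ -3 must hold; in canonical form it is w > -8 ∧ (1/4)*r + w ≠ 4.
Before skip: w > -8 ∧ (1/4)*r + w ≠ 4
Before assert r < 2*pos ∧ r + w + 5 ≠ -8: r < 2*pos ∧ r + w ≠ -13 ∧ w > -8 ∧ (1/4)*r + w ≠ 4
Then branch requires r < 2*pos ∧ pos + r ≠ -5 ∧ pos > 0 ∧ pos + (1/4)*r ≠ 12; else branch requires r < 2*pos ∧ 2*pos + r ≠ -10 ∧ 2*pos > -5 ∧ 2*pos + (1/4)*r ≠ 7.
Before the if: ((pos > 1 ∨ 2*pos > 1) → (r < 2*pos ∧ pos + r ≠ -5 ∧ pos > 0 ∧ pos + (1/4)*r ≠ 12)) ∧ ((¬(pos > 1 ∨ 2*pos > 1)) → (r < 2*pos ∧ 2*pos + r ≠ -10 ∧ 2*pos > -5 ∧ 2*pos + (1/4)*r ≠ 7))
Before pos := 2*pos - 3: ((2*pos > 4 ∨ 4*pos > 7) → (r < 4*pos - 6 ∧ 2*pos + r ≠ -2 ∧ 2*pos > 3 ∧ 2*pos + (1/4)*r ≠ 15)) ∧ ((¬(2*pos > 4 ∨ 4*pos > 7)) → (r < 4*pos - 6 ∧ 4*pos + r ≠ -4 ∧ 4*pos > 1 ∧ 4*pos + (1/4)*r ≠ 13))
Before pos := 2*r + 3*r + 8: ((10*r > -12 ∨ 20*r > -25) → (19*r > -26 ∧ 11*r ≠ -18 ∧ 10*r > -13 ∧ (41/4)*r ≠ -1)) ∧ ((¬(10*r > -12 ∨ 20*r > -25)) → (19*r > -26 ∧ 21*r ≠ -36 ∧ 20*r > -31 ∧ (81/4)*r ≠ -19))
The weakest precondition is ((10*r > -12 ∨ 20*r > -25) → (19*r > -26 ∧ 11*r ≠ -18 ∧ 10*r > -13 ∧ (41/4)*r ≠ -1)) ∧ ((¬(10*r > -12 ∨ 20*r > -25)) → (19*r > -26 ∧ 21*r ≠ -36 ∧ 20*r > -31 ∧ (81/4)*r ≠ -19)).
Check whether r = -3 implies it.
Countermodel: at the initial state r = -3, the precondition holds but the weakest precondition fails.
Answer: invalid


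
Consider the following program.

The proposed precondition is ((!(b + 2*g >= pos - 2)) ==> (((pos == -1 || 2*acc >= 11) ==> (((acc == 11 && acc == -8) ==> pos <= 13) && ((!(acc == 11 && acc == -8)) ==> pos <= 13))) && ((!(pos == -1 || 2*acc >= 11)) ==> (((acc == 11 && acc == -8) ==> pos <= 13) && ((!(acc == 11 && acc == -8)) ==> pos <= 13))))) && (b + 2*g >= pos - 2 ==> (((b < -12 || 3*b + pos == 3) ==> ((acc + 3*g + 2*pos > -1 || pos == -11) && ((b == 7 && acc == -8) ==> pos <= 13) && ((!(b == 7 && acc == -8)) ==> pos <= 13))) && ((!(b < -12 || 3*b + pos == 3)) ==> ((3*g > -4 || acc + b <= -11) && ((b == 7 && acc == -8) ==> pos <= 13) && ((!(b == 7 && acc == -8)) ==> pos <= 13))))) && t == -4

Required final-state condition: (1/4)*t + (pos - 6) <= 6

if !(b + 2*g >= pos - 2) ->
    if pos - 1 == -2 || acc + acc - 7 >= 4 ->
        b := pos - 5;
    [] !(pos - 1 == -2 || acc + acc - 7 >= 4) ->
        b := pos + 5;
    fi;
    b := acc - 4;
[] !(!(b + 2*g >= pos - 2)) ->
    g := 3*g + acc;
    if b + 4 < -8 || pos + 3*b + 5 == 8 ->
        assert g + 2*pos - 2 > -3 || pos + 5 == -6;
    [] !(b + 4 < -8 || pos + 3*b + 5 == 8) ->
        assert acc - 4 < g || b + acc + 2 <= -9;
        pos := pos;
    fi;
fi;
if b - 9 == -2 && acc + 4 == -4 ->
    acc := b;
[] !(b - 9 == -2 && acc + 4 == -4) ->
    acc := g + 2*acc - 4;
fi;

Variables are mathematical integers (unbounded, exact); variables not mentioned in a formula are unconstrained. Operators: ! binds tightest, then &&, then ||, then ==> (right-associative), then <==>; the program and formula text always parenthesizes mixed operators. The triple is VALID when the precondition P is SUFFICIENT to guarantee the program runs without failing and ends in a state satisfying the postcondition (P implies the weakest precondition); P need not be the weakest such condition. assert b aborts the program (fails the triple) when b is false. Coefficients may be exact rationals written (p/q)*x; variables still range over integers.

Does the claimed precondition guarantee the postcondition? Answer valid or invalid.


Working backward. After the program, the postcondition (1/4)*t + (pos - 6) <= 6 must hold; in canonical form it is pos + (1/4)*t <= 12.
Then branch requires pos + (1/4)*t <= 12; else branch requires pos + (1/4)*t <= 12.
Before the if: ((b == 7 && acc == -8) ==> pos + (1/4)*t <= 12) && ((!(b == 7 && acc == -8)) ==> pos + (1/4)*t <= 12)
Then branch requires ((pos == -1 || 2*acc >= 11) ==> (((acc == 11 && acc == -8) ==> pos + (1/4)*t <= 12) && ((!(acc == 11 && acc == -8)) ==> pos + (1/4)*t <= 12))) && ((!(pos == -1 || 2*acc >= 11)) ==> (((acc == 11 && acc == -8) ==> pos + (1/4)*t <= 12) && ((!(acc == 11 && acc == -8)) ==> pos + (1/4)*t <= 12))); else branch requires ((b < -12 || 3*b + pos == 3) ==> ((acc + 3*g + 2*pos > -1 || pos == -11) && ((b == 7 && acc == -8) ==> pos + (1/4)*t <= 12) && ((!(b == 7 && acc == -8)) ==> pos + (1/4)*t <= 12))) && ((!(b < -12 || 3*b + pos == 3)) ==> ((3*g > -4 || acc + b <= -11) && ((b == 7 && acc == -8) ==> pos + (1/4)*t <= 12) && ((!(b == 7 && acc == -8)) ==> pos + (1/4)*t <= 12))).
Before the if: ((!(b + 2*g >= pos - 2)) ==> (((pos == -1 || 2*acc >= 11) ==> (((acc == 11 && acc == -8) ==> pos + (1/4)*t <= 12) && ((!(acc == 11 && acc == -8)) ==> pos + (1/4)*t <= 12))) && ((!(pos == -1 || 2*acc >= 11)) ==> (((acc == 11 && acc == -8) ==> pos + (1/4)*t <= 12) && ((!(acc == 11 && acc == -8)) ==> pos + (1/4)*t <= 12))))) && (b + 2*g >= pos - 2 ==> (((b < -12 || 3*b + pos == 3) ==> ((acc + 3*g + 2*pos > -1 || pos == -11) && ((b == 7 && acc == -8) ==> pos + (1/4)*t <= 12) && ((!(b == 7 && acc == -8)) ==> pos + (1/4)*t <= 12))) && ((!(b < -12 || 3*b + pos == 3)) ==> ((3*g > -4 || acc + b <= -11) && ((b == 7 && acc == -8) ==> pos + (1/4)*t <= 12) && ((!(b == 7 && acc == -8)) ==> pos + (1/4)*t <= 12)))))
The weakest precondition is ((!(b + 2*g >= pos - 2)) ==> (((pos == -1 || 2*acc >= 11) ==> (((acc == 11 && acc == -8) ==> pos + (1/4)*t <= 12) && ((!(acc == 11 && acc == -8)) ==> pos + (1/4)*t <= 12))) && ((!(pos == -1 || 2*acc >= 11)) ==> (((acc == 11 && acc == -8) ==> pos + (1/4)*t <= 12) && ((!(acc == 11 && acc == -8)) ==> pos + (1/4)*t <= 12))))) && (b + 2*g >= pos - 2 ==> (((b < -12 || 3*b + pos == 3) ==> ((acc + 3*g + 2*pos > -1 || pos == -11) && ((b == 7 && acc == -8) ==> pos + (1/4)*t <= 12) && ((!(b == 7 && acc == -8)) ==> pos + (1/4)*t <= 12))) && ((!(b < -12 || 3*b + pos == 3)) ==> ((3*g > -4 || acc + b <= -11) && ((b == 7 && acc == -8) ==> pos + (1/4)*t <= 12) && ((!(b == 7 && acc == -8)) ==> pos + (1/4)*t <= 12))))).
Check whether ((!(b + 2*g >= pos - 2)) ==> (((pos == -1 || 2*acc >= 11) ==> (((acc == 11 && acc == -8) ==> pos <= 13) && ((!(acc == 11 && acc == -8)) ==> pos <= 13))) && ((!(pos == -1 || 2*acc >= 11)) ==> (((acc == 11 && acc == -8) ==> pos <= 13) && ((!(acc == 11 && acc == -8)) ==> pos <= 13))))) && (b + 2*g >= pos - 2 ==> (((b < -12 || 3*b + pos == 3) ==> ((acc + 3*g + 2*pos > -1 || pos == -11) && ((b == 7 && acc == -8) ==> pos <= 13) && ((!(b == 7 && acc == -8)) ==> pos <= 13))) && ((!(b < -12 || 3*b + pos == 3)) ==> ((3*g > -4 || acc + b <= -11) && ((b == 7 && acc == -8) ==> pos <= 13) && ((!(b == 7 && acc == -8)) ==> pos <= 13))))) && t == -4 implies it.
Every state satisfying the precondition satisfies the weakest precondition: the implication holds.
Answer: valid


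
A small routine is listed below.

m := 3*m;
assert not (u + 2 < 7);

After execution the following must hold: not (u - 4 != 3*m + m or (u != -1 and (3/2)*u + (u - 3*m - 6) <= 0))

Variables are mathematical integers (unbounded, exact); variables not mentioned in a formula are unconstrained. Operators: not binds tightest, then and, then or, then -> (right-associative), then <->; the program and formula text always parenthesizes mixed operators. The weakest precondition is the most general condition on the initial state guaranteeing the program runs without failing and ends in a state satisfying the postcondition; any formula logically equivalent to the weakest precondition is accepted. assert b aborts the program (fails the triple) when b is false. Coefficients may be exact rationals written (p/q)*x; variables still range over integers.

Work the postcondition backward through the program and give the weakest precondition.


Working backward. After the program, the postcondition not (u - 4 != 3*m + m or (u != -1 and (3/2)*u + (u - 3*m - 6) <= 0)) must hold; in canonical form it is not (u != 4*m + 4 or (u != -1 and (5/2)*u <= 3*m + 6)).
Before assert not (u + 2 < 7): (not (u < 5)) and (not (u != 4*m + 4 or (u != -1 and (5/2)*u <= 3*m + 6)))
Before m := 3*m: (not (u < 5)) and (not (u != 12*m + 4 or (u != -1 and (5/2)*u <= 9*m + 6)))
Answer: WP = (not (u < 5)) and (not (u != 12*m + 4 or (u != -1 and (5/2)*u <= 9*m + 6)))


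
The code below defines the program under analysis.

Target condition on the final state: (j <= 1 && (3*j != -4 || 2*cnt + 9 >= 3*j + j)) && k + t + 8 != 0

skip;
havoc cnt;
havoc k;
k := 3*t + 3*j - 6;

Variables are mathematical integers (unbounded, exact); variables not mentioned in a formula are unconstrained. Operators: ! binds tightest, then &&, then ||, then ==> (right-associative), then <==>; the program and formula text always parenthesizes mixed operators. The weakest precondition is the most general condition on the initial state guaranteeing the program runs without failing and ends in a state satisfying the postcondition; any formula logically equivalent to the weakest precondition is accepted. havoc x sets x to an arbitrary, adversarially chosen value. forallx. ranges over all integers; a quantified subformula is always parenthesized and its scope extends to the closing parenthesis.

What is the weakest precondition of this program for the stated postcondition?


Working backward. After the program, the postcondition (j <= 1 && (3*j != -4 || 2*cnt + 9 >= 3*j + j)) && k + t + 8 != 0 must hold; in canonical form it is j <= 1 && (3*j != -4 || 2*cnt >= 4*j - 9) && k + t != -8.
Before k := 3*t + 3*j - 6: j <= 1 && (3*j != -4 || 2*cnt >= 4*j - 9) && 3*j + 4*t != -2
Before havoc k: j <= 1 && (3*j != -4 || 2*cnt >= 4*j - 9) && 3*j + 4*t != -2
Before havoc cnt: forall cnt_1. (j <= 1 && (3*j != -4 || 2*cnt_1 >= 4*j - 9) && 3*j + 4*t != -2)
Before skip: forall cnt_1. (j <= 1 && (3*j != -4 || 2*cnt_1 >= 4*j - 9) && 3*j + 4*t != -2)
Answer: WP = forall cnt_1. (j <= 1 && (3*j != -4 || 2*cnt_1 >= 4*j - 9) && 3*j + 4*t != -2)


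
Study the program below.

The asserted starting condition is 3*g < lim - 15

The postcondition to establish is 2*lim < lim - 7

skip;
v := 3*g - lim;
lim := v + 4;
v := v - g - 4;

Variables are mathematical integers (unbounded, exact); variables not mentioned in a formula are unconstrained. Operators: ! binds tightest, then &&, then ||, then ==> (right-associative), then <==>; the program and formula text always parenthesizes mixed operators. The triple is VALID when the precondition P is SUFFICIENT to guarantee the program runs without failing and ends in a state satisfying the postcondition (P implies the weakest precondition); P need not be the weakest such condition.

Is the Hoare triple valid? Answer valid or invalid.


Working backward. After the program, the postcondition 2*lim < lim - 7 must hold; in canonical form it is lim < -7.
Before v := v - g - 4: lim < -7
Before lim := v + 4: v < -11
Before v := 3*g - lim: 3*g < lim - 11
Before skip: 3*g < lim - 11
The weakest precondition is 3*g < lim - 11.
Check whether 3*g < lim - 15 implies it.
Every state satisfying the precondition satisfies the weakest precondition: the implication holds.
Answer: valid


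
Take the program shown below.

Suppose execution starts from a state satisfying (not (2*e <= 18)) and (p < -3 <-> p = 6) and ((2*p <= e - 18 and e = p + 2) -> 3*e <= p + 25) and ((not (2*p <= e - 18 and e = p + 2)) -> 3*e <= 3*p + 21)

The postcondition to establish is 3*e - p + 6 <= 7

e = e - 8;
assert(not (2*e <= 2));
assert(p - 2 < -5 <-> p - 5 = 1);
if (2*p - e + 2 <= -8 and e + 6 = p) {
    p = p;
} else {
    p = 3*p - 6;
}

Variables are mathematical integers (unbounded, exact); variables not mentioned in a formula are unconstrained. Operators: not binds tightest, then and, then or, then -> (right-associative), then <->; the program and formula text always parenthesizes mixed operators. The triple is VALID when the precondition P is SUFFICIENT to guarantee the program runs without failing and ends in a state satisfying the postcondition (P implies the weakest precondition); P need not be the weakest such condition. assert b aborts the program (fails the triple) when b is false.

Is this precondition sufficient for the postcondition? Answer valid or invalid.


Working backward. After the program, the postcondition 3*e - p + 6 <= 7 must hold; in canonical form it is 3*e <= p + 1.
Then branch requires 3*e <= p + 1; else branch requires 3*e <= 3*p - 5.
Before the if: ((2*p <= e - 10 and e = p - 6) -> 3*e <= p + 1) and ((not (2*p <= e - 10 and e = p - 6)) -> 3*e <= 3*p - 5)
Before assert p - 2 < -5 <-> p - 5 = 1: (p < -3 <-> p = 6) and ((2*p <= e - 10 and e = p - 6) -> 3*e <= p + 1) and ((not (2*p <= e - 10 and e = p - 6)) -> 3*e <= 3*p - 5)
Before assert not (2*e <= 2): (not (2*e <= 2)) and (p < -3 <-> p = 6) and ((2*p <= e - 10 and e = p - 6) -> 3*e <= p + 1) and ((not (2*p <= e - 10 and e = p - 6)) -> 3*e <= 3*p - 5)
Before e := e - 8: (not (2*e <= 18)) and (p < -3 <-> p = 6) and ((2*p <= e - 18 and e = p + 2) -> 3*e <= p + 25) and ((not (2*p <= e - 18 and e = p + 2)) -> 3*e <= 3*p + 19)
The weakest precondition is (not (2*e <= 18)) and (p < -3 <-> p = 6) and ((2*p <= e - 18 and e = p + 2) -> 3*e <= p + 25) and ((not (2*p <= e - 18 and e = p + 2)) -> 3*e <= 3*p + 19).
Check whether (not (2*e <= 18)) and (p < -3 <-> p = 6) and ((2*p <= e - 18 and e = p + 2) -> 3*e <= p + 25) and ((not (2*p <= e - 18 and e = p + 2)) -> 3*e <= 3*p + 21) implies it.
Countermodel: at the initial state e = 10, p = 3, the precondition holds but the weakest precondition fails.
Answer: invalid


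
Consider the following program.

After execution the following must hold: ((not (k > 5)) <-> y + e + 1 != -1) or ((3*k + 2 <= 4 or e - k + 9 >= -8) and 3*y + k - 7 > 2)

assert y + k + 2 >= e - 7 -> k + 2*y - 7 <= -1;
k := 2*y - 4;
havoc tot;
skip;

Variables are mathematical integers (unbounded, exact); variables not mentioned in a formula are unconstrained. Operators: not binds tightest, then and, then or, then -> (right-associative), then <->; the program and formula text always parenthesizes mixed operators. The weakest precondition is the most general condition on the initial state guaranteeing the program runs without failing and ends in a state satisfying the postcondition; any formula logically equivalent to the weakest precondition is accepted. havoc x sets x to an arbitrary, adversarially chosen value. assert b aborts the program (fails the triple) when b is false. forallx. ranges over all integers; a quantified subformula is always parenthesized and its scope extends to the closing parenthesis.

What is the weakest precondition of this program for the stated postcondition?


Working backward. After the program, the postcondition ((not (k > 5)) <-> y + e + 1 != -1) or ((3*k + 2 <= 4 or e - k + 9 >= -8) and 3*y + k - 7 > 2) must hold; in canonical form it is ((not (k > 5)) <-> e + y != -2) or ((3*k <= 2 or e >= k - 17) and k + 3*y > 9).
Before skip: ((not (k > 5)) <-> e + y != -2) or ((3*k <= 2 or e >= k - 17) and k + 3*y > 9)
Before havoc tot: ((not (k > 5)) <-> e + y != -2) or ((3*k <= 2 or e >= k - 17) and k + 3*y > 9)
Before k := 2*y - 4: ((not (2*y > 9)) <-> e + y != -2) or ((6*y <= 14 or e >= 2*y - 21) and 5*y > 13)
Before assert y + k + 2 >= e - 7 -> k + 2*y - 7 <= -1: (k + y >= e - 9 -> k + 2*y <= 6) and (((not (2*y > 9)) <-> e + y != -2) or ((6*y <= 14 or e >= 2*y - 21) and 5*y > 13))
Answer: WP = (k + y >= e - 9 -> k + 2*y <= 6) and (((not (2*y > 9)) <-> e + y != -2) or ((6*y <= 14 or e >= 2*y - 21) and 5*y > 13))


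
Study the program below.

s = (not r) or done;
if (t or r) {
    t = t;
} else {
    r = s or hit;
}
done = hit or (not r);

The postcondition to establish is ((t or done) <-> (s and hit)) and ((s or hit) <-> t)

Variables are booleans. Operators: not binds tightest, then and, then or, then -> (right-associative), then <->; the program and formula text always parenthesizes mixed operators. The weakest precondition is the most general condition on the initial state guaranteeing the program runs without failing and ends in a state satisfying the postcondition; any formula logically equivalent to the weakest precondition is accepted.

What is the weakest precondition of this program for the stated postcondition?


Working backward. After the program, ((t or done) <-> (s and hit)) and ((s or hit) <-> t) must hold.
Before done := hit or (not r): ((t or hit or (not r)) <-> (s and hit)) and ((s or hit) <-> t)
Then branch requires ((t or hit or (not r)) <-> (s and hit)) and ((s or hit) <-> t); else branch requires ((t or hit or (not (s or hit))) <-> (s and hit)) and ((s or hit) <-> t).
Before the if: ((t or r) -> (((t or hit or (not r)) <-> (s and hit)) and ((s or hit) <-> t))) and ((not (t or r)) -> (((t or hit or (not (s or hit))) <-> (s and hit)) and ((s or hit) <-> t)))
Before s := (not r) or done: ((t or r) -> (((t or hit or (not r)) <-> (((not r) or done) and hit)) and (((not r) or done or hit) <-> t))) and ((not (t or r)) -> (((t or hit or (not ((not r) or done or hit))) <-> (((not r) or done) and hit)) and (((not r) or done or hit) <-> t)))
Answer: WP = ((t or r) -> (((t or hit or (not r)) <-> (((not r) or done) and hit)) and (((not r) or done or hit) <-> t))) and ((not (t or r)) -> (((t or hit or (not ((not r) or done or hit))) <-> (((not r) or done) and hit)) and (((not r) or done or hit) <-> t)))


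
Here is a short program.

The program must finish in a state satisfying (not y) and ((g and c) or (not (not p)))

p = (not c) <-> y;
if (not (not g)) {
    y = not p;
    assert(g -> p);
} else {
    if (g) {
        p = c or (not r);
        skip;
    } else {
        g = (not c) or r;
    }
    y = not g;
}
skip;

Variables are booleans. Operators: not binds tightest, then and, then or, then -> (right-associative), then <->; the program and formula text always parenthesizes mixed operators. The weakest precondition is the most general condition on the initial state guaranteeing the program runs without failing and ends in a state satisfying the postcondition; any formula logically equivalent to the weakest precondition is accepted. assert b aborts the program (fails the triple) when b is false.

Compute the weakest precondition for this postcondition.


Working backward. After the program, the postcondition (not y) and ((g and c) or (not (not p))) must hold; in canonical form it is (not y) and ((g and c) or p).
Before skip: (not y) and ((g and c) or p)
Then branch requires (g -> p) and p and ((g and c) or p); else branch requires (g -> (g and ((g and c) or c or (not r)))) and ((not g) -> (((not c) or r) and ((((not c) or r) and c) or p))).
Before the if: (g -> ((g -> p) and p and ((g and c) or p))) and ((not g) -> ((g -> (g and ((g and c) or c or (not r)))) and ((not g) -> (((not c) or r) and ((((not c) or r) and c) or p)))))
Before p := (not c) <-> y: (g -> ((g -> ((not c) <-> y)) and ((not c) <-> y) and ((g and c) or ((not c) <-> y)))) and ((not g) -> ((g -> (g and ((g and c) or c or (not r)))) and ((not g) -> (((not c) or r) and ((((not c) or r) and c) or ((not c) <-> y))))))
Answer: WP = (g -> ((g -> ((not c) <-> y)) and ((not c) <-> y) and ((g and c) or ((not c) <-> y)))) and ((not g) -> ((g -> (g and ((g and c) or c or (not r)))) and ((not g) -> (((not c) or r) and ((((not c) or r) and c) or ((not c) <-> y))))))


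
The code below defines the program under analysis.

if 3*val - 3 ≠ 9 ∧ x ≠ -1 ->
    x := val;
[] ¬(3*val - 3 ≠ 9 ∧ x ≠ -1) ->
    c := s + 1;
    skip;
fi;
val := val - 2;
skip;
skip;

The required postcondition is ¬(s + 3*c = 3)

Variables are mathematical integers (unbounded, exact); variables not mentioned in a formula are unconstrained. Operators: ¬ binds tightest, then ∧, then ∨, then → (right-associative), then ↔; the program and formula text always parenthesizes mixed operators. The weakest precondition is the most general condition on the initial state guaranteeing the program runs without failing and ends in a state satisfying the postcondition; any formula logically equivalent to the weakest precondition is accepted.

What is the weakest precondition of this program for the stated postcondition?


Working backward. After the program, the postcondition ¬(s + 3*c = 3) must hold; in canonical form it is ¬(3*c + s = 3).
Before skip: ¬(3*c + s = 3)
Before skip: ¬(3*c + s = 3)
Before val := val - 2: ¬(3*c + s = 3)
Then branch requires ¬(3*c + s = 3); else branch requires ¬(4*s = 0).
Before the if: ((3*val ≠ 12 ∧ x ≠ -1) → (¬(3*c + s = 3))) ∧ ((¬(3*val ≠ 12 ∧ x ≠ -1)) → (¬(4*s = 0)))
Answer: WP = ((3*val ≠ 12 ∧ x ≠ -1) → (¬(3*c + s = 3))) ∧ ((¬(3*val ≠ 12 ∧ x ≠ -1)) → (¬(4*s = 0)))


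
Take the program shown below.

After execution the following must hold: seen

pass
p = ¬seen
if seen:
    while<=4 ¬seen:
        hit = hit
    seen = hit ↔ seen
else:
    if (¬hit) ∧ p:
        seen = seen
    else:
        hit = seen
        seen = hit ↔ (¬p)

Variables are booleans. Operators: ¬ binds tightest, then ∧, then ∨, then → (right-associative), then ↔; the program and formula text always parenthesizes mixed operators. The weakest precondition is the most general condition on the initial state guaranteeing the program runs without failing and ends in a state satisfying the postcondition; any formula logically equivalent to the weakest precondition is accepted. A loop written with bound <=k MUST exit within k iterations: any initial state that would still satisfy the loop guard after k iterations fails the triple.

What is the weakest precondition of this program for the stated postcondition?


Working backward. After the program, seen must hold.
Then branch requires ((¬seen) → (((¬seen) → (((¬seen) → (((¬seen) → (seen ∧ (hit ↔ seen))) ∧ (seen → (hit ↔ seen)))) ∧ (seen → (hit ↔ seen)))) ∧ (seen → (hit ↔ seen)))) ∧ (seen → (hit ↔ seen)); else branch requires (((¬hit) ∧ p) → seen) ∧ ((¬((¬hit) ∧ p)) → (seen ↔ (¬p))).
Before the if: (seen → (((¬seen) → (((¬seen) → (((¬seen) → (((¬seen) → (seen ∧ (hit ↔ seen))) ∧ (seen → (hit ↔ seen)))) ∧ (seen → (hit ↔ seen)))) ∧ (seen → (hit ↔ seen)))) ∧ (seen → (hit ↔ seen)))) ∧ ((¬seen) → ((((¬hit) ∧ p) → seen) ∧ ((¬((¬hit) ∧ p)) → (seen ↔ (¬p)))))
Before p := ¬seen: (seen → (((¬seen) → (((¬seen) → (((¬seen) → (((¬seen) → (seen ∧ (hit ↔ seen))) ∧ (seen → (hit ↔ seen)))) ∧ (seen → (hit ↔ seen)))) ∧ (seen → (hit ↔ seen)))) ∧ (seen → (hit ↔ seen)))) ∧ ((¬seen) → (((¬hit) ∧ (¬seen)) → seen))
Before skip: (seen → (((¬seen) → (((¬seen) → (((¬seen) → (((¬seen) → (seen ∧ (hit ↔ seen))) ∧ (seen → (hit ↔ seen)))) ∧ (seen → (hit ↔ seen)))) ∧ (seen → (hit ↔ seen)))) ∧ (seen → (hit ↔ seen)))) ∧ ((¬seen) → (((¬hit) ∧ (¬seen)) → seen))
Answer: WP = (seen → (((¬seen) → (((¬seen) → (((¬seen) → (((¬seen) → (seen ∧ (hit ↔ seen))) ∧ (seen → (hit ↔ seen)))) ∧ (seen → (hit ↔ seen)))) ∧ (seen → (hit ↔ seen)))) ∧ (seen → (hit ↔ seen)))) ∧ ((¬seen) → (((¬hit) ∧ (¬seen)) → seen))


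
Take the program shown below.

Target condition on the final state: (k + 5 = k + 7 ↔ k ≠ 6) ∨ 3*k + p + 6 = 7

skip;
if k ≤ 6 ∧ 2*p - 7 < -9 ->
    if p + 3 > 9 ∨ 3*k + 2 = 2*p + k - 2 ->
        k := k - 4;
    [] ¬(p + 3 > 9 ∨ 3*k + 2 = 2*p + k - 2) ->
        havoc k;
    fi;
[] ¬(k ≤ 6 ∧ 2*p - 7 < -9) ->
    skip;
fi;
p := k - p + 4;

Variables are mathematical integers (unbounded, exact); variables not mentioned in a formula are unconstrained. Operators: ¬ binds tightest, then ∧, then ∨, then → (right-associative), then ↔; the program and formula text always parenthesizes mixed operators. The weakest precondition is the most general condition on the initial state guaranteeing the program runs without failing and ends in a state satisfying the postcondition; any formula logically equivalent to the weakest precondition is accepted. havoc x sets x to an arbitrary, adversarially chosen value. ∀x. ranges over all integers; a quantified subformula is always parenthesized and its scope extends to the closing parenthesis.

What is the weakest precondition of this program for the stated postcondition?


Working backward. After the program, the postcondition (k + 5 = k + 7 ↔ k ≠ 6) ∨ 3*k + p + 6 = 7 must hold; in canonical form it is (¬(k ≠ 6)) ∨ 3*k + p = 1.
Before p := k - p + 4: (¬(k ≠ 6)) ∨ 4*k = p - 3
Then branch requires ((p > 6 ∨ 2*k = 2*p - 4) → ((¬(k ≠ 10)) ∨ 4*k = p + 13)) ∧ ((¬(p > 6 ∨ 2*k = 2*p - 4)) → (∀k_1. ((¬(k_1 ≠ 6)) ∨ 4*k_1 = p - 3))); else branch requires (¬(k ≠ 6)) ∨ 4*k = p - 3.
Before the if: ((k ≤ 6 ∧ 2*p < -2) → (((p > 6 ∨ 2*k = 2*p - 4) → ((¬(k ≠ 10)) ∨ 4*k = p + 13)) ∧ ((¬(p > 6 ∨ 2*k = 2*p - 4)) → (∀k_1. ((¬(k_1 ≠ 6)) ∨ 4*k_1 = p - 3))))) ∧ ((¬(k ≤ 6 ∧ 2*p < -2)) → ((¬(k ≠ 6)) ∨ 4*k = p - 3))
Before skip: ((k ≤ 6 ∧ 2*p < -2) → (((p > 6 ∨ 2*k = 2*p - 4) → ((¬(k ≠ 10)) ∨ 4*k = p + 13)) ∧ ((¬(p > 6 ∨ 2*k = 2*p - 4)) → (∀k_1. ((¬(k_1 ≠ 6)) ∨ 4*k_1 = p - 3))))) ∧ ((¬(k ≤ 6 ∧ 2*p < -2)) → ((¬(k ≠ 6)) ∨ 4*k = p - 3))
Answer: WP = ((k ≤ 6 ∧ 2*p < -2) → (((p > 6 ∨ 2*k = 2*p - 4) → ((¬(k ≠ 10)) ∨ 4*k = p + 13)) ∧ ((¬(p > 6 ∨ 2*k = 2*p - 4)) → (∀k_1. ((¬(k_1 ≠ 6)) ∨ 4*k_1 = p - 3))))) ∧ ((¬(k ≤ 6 ∧ 2*p < -2)) → ((¬(k ≠ 6)) ∨ 4*k = p - 3))


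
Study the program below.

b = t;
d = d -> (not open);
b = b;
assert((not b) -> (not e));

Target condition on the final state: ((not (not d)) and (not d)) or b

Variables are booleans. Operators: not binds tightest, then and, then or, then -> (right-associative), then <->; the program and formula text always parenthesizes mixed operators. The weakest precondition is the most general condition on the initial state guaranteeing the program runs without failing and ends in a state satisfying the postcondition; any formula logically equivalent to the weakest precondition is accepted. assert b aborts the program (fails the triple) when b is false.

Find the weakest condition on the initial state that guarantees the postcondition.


Working backward. After the program, the postcondition ((not (not d)) and (not d)) or b must hold; in canonical form it is b.
Before assert (not b) -> (not e): ((not b) -> (not e)) and b
Before b := b: ((not b) -> (not e)) and b
Before d := d -> (not open): ((not b) -> (not e)) and b
Before b := t: ((not t) -> (not e)) and t
Answer: WP = ((not t) -> (not e)) and t


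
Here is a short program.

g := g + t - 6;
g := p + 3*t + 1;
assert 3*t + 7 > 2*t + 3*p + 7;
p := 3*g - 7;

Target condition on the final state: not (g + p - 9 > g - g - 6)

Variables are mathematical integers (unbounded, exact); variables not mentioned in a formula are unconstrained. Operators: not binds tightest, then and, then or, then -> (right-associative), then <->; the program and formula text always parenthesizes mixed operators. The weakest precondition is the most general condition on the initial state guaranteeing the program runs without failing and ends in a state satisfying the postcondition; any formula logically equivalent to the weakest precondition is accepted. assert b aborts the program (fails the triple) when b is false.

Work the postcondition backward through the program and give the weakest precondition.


Working backward. After the program, the postcondition not (g + p - 9 > g - g - 6) must hold; in canonical form it is not (g + p > 3).
Before p := 3*g - 7: not (4*g > 10)
Before assert 3*t + 7 > 2*t + 3*p + 7: t > 3*p and (not (4*g > 10))
Before g := p + 3*t + 1: t > 3*p and (not (4*p + 12*t > 6))
Before g := g + t - 6: t > 3*p and (not (4*p + 12*t > 6))
Answer: WP = t > 3*p and (not (4*p + 12*t > 6))


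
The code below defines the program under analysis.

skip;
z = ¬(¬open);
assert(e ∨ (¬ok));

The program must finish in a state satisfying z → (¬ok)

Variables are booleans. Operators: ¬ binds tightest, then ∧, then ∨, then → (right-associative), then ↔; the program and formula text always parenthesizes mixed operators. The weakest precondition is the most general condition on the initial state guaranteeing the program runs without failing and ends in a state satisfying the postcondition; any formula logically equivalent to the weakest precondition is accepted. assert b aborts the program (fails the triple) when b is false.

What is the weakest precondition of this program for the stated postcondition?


Working backward. After the program, z → (¬ok) must hold.
Before assert e ∨ (¬ok): (e ∨ (¬ok)) ∧ (z → (¬ok))
Before z := ¬(¬open): (e ∨ (¬ok)) ∧ (open → (¬ok))
Before skip: (e ∨ (¬ok)) ∧ (open → (¬ok))
Answer: WP = (e ∨ (¬ok)) ∧ (open → (¬ok))


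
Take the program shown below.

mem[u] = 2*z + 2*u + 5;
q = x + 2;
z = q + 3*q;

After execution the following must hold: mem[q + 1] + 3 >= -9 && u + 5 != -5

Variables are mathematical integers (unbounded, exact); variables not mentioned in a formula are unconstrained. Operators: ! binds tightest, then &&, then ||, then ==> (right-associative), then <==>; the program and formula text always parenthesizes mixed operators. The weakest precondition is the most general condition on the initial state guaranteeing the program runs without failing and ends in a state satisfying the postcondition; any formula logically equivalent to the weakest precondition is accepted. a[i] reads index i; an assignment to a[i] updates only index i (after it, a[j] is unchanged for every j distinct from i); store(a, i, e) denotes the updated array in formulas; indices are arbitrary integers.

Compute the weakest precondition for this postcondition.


Working backward. After the program, the postcondition mem[q + 1] + 3 >= -9 && u + 5 != -5 must hold; in canonical form it is mem[q + 1] >= -12 && u != -10.
Before z := q + 3*q: mem[q + 1] >= -12 && u != -10
Before q := x + 2: mem[x + 3] >= -12 && u != -10
Before mem[u] := 2*z + 2*u + 5: store(mem, u, 2*u + 2*z + 5)[x + 3] >= -12 && u != -10
Answer: WP = store(mem, u, 2*u + 2*z + 5)[x + 3] >= -12 && u != -10


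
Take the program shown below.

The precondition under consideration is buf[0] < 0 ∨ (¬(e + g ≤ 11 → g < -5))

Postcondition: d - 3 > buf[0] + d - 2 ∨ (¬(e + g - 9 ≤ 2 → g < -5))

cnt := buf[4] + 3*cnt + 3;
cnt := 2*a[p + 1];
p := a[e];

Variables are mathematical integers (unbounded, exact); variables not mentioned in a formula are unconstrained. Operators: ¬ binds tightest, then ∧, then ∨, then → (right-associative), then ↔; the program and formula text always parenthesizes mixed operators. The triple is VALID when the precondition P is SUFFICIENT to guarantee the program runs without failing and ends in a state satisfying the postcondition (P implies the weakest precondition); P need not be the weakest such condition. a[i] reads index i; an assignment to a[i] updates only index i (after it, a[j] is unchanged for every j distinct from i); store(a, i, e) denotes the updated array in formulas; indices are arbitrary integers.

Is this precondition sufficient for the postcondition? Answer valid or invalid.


Working backward. After the program, the postcondition d - 3 > buf[0] + d - 2 ∨ (¬(e + g - 9 ≤ 2 → g < -5)) must hold; in canonical form it is buf[0] < -1 ∨ (¬(e + g ≤ 11 → g < -5)).
Before p := a[e]: buf[0] < -1 ∨ (¬(e + g ≤ 11 → g < -5))
Before cnt := 2*a[p + 1]: buf[0] < -1 ∨ (¬(e + g ≤ 11 → g < -5))
Before cnt := buf[4] + 3*cnt + 3: buf[0] < -1 ∨ (¬(e + g ≤ 11 → g < -5))
The weakest precondition is buf[0] < -1 ∨ (¬(e + g ≤ 11 → g < -5)).
Check whether buf[0] < 0 ∨ (¬(e + g ≤ 11 → g < -5)) implies it.
Countermodel: at the initial state buf = {[0] = -1, elsewhere -1}, e = 17, g = -5, the precondition holds but the weakest precondition fails.
Answer: invalid


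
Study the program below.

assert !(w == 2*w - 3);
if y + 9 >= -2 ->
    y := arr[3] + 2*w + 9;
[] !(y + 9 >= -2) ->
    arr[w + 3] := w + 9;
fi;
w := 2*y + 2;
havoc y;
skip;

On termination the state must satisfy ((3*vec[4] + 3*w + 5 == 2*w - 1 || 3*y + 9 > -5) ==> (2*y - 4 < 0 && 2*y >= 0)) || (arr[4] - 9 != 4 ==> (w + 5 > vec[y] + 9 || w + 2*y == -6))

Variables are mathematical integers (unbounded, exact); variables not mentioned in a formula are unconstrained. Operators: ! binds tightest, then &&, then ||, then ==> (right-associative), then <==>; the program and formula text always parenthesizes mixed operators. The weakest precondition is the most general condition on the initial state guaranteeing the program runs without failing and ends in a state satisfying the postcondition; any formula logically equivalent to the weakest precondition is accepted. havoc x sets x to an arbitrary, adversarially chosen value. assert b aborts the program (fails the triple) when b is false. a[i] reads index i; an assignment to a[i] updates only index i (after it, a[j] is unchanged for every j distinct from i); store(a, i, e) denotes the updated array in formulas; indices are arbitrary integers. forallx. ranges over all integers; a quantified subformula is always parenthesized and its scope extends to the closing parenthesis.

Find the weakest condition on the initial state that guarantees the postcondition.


Working backward. After the program, the postcondition ((3*vec[4] + 3*w + 5 == 2*w - 1 || 3*y + 9 > -5) ==> (2*y - 4 < 0 && 2*y >= 0)) || (arr[4] - 9 != 4 ==> (w + 5 > vec[y] + 9 || w + 2*y == -6)) must hold; in canonical form it is ((3*vec[4] + w == -6 || 3*y > -14) ==> (2*y < 4 && 2*y >= 0)) || (arr[4] != 13 ==> (w > vec[y] + 4 || w + 2*y == -6)).
Before skip: ((3*vec[4] + w == -6 || 3*y > -14) ==> (2*y < 4 && 2*y >= 0)) || (arr[4] != 13 ==> (w > vec[y] + 4 || w + 2*y == -6))
Before havoc y: forall y_1. (((3*vec[4] + w == -6 || 3*y_1 > -14) ==> (2*y_1 < 4 && 2*y_1 >= 0)) || (arr[4] != 13 ==> (w > vec[y_1] + 4 || w + 2*y_1 == -6)))
Before w := 2*y + 2: forall y_1. (((3*vec[4] + 2*y == -8 || 3*y_1 > -14) ==> (2*y_1 < 4 && 2*y_1 >= 0)) || (arr[4] != 13 ==> (2*y > vec[y_1] + 2 || 2*y + 2*y_1 == -8)))
Then branch requires forall y_1. (((2*arr[3] + 3*vec[4] + 4*w == -26 || 3*y_1 > -14) ==> (2*y_1 < 4 && 2*y_1 >= 0)) || (arr[4] != 13 ==> (2*arr[3] + 4*w > vec[y_1] - 16 || 2*arr[3] + 4*w + 2*y_1 == -26))); else branch requires forall y_1. (((3*vec[4] + 2*y == -8 || 3*y_1 > -14) ==> (2*y_1 < 4 && 2*y_1 >= 0)) || (store(arr, w + 3, w + 9)[4] != 13 ==> (2*y > vec[y_1] + 2 || 2*y + 2*y_1 == -8))).
Before the if: (y >= -11 ==> (forall y_1. (((2*arr[3] + 3*vec[4] + 4*w == -26 || 3*y_1 > -14) ==> (2*y_1 < 4 && 2*y_1 >= 0)) || (arr[4] != 13 ==> (2*arr[3] + 4*w > vec[y_1] - 16 || 2*arr[3] + 4*w + 2*y_1 == -26))))) && ((!(y >= -11)) ==> (forall y_1. (((3*vec[4] + 2*y == -8 || 3*y_1 > -14) ==> (2*y_1 < 4 && 2*y_1 >= 0)) || (store(arr, w + 3, w + 9)[4] != 13 ==> (2*y > vec[y_1] + 2 || 2*y + 2*y_1 == -8)))))
Before assert !(w == 2*w - 3): (!(w == 3)) && (y >= -11 ==> (forall y_1. (((2*arr[3] + 3*vec[4] + 4*w == -26 || 3*y_1 > -14) ==> (2*y_1 < 4 && 2*y_1 >= 0)) || (arr[4] != 13 ==> (2*arr[3] + 4*w > vec[y_1] - 16 || 2*arr[3] + 4*w + 2*y_1 == -26))))) && ((!(y >= -11)) ==> (forall y_1. (((3*vec[4] + 2*y == -8 || 3*y_1 > -14) ==> (2*y_1 < 4 && 2*y_1 >= 0)) || (store(arr, w + 3, w + 9)[4] != 13 ==> (2*y > vec[y_1] + 2 || 2*y + 2*y_1 == -8)))))
Answer: WP = (!(w == 3)) && (y >= -11 ==> (forall y_1. (((2*arr[3] + 3*vec[4] + 4*w == -26 || 3*y_1 > -14) ==> (2*y_1 < 4 && 2*y_1 >= 0)) || (arr[4] != 13 ==> (2*arr[3] + 4*w > vec[y_1] - 16 || 2*arr[3] + 4*w + 2*y_1 == -26))))) && ((!(y >= -11)) ==> (forall y_1. (((3*vec[4] + 2*y == -8 || 3*y_1 > -14) ==> (2*y_1 < 4 && 2*y_1 >= 0)) || (store(arr, w + 3, w + 9)[4] != 13 ==> (2*y > vec[y_1] + 2 || 2*y + 2*y_1 == -8)))))
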